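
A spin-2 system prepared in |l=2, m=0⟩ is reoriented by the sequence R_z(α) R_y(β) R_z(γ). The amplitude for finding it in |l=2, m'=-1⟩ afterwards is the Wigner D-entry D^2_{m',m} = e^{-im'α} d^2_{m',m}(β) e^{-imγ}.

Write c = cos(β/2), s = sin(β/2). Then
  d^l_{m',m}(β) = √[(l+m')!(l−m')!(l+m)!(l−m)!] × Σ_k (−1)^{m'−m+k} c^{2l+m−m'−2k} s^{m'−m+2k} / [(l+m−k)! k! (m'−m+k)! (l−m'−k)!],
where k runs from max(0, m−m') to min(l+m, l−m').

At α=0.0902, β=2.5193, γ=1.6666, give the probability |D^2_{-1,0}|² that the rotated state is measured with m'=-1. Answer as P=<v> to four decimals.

First d^2_{-1,0}(β=2.5193), then the phase factors e^{-i(-1)α} and e^{-i(0)γ}:
Half-angle: c=0.306150, s=0.951983. N=√(1·6·2·2)=4.898979
k∈{1,2} keeps every argument non-negative
  k=1: (−1)^0·4.8990/(2)·0.3062^3·0.9520^1 = +0.066913
  k=2: (−1)^1·4.8990/(2)·0.3062^1·0.9520^3 = -0.646991
d^2_{-1,0}(2.5193) = +0.066913 -0.646991 = -0.580078
|D^2_{-1,0}|² = |d^2_{-1,0}(β)|² = (-0.580078)² = 0.336490 (the z-rotation phases have unit modulus)

P=0.3365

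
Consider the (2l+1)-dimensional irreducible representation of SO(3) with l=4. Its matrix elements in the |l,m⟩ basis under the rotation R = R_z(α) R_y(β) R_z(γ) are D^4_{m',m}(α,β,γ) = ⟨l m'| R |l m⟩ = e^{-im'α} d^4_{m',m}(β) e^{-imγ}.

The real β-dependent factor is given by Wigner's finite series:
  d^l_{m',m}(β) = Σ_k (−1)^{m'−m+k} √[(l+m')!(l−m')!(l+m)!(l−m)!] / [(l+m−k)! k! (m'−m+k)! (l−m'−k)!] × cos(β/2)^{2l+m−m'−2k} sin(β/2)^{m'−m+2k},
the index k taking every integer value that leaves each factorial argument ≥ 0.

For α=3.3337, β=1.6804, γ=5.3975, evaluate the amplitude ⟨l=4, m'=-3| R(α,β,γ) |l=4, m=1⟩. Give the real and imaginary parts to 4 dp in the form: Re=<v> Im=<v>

Re=-0.0221 Im=-0.2027

Split into d^4_{-3,1}(β=1.6804) × two z-phases.
With c≡cos(β/2)=0.667314 and s≡sin(β/2)=0.744777, N=[1·5040·120·6]^{1/2}=1904.940944
k: max(0,(1)−(-3))=4 … min(4+(1),4−(-3))=5
  k=4: (−1)^0·1904.9409/(144)·0.6673^4·0.7448^4 = +0.807130
  k=5: (−1)^1·1904.9409/(240)·0.6673^2·0.7448^6 = -0.603235
d^4_{-3,1}(1.6804) = +0.807130 -0.603235 = +0.203895
Attach z-rotation phases: D = e^{-i(-3)(3.3337)}·(+0.203895)·e^{-i(1)(5.3975)} = -0.022138-0.202690i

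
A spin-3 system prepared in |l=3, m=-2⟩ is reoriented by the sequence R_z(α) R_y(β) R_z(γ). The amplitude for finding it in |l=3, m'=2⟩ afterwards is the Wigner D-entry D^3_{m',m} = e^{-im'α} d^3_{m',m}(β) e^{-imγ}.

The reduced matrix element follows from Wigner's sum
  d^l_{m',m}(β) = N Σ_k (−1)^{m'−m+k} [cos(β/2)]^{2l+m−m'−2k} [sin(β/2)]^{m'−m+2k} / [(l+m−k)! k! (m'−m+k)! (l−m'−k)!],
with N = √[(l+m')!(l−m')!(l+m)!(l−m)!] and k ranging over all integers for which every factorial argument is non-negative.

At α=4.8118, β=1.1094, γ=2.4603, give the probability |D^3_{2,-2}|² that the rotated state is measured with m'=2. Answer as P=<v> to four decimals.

P=0.0659

Split into d^3_{2,-2}(β=1.1094) × two z-phases.
c=cos(1.1094/2)=0.850058, s=sin(1.1094/2)=0.526688; N=√[120·1·1·120]=120.000000
k∈{0,1} keeps every argument non-negative
  k=0: (−1)^4·120.0000/(24)·0.8501^2·0.5267^4 = +0.278024
  k=1: (−1)^5·120.0000/(120)·0.8501^0·0.5267^6 = -0.021346
d^3_{2,-2}(1.1094) = +0.278024 -0.021346 = +0.256678
|D^3_{2,-2}|² = |d^3_{2,-2}(β)|² = (+0.256678)² = 0.065883 (the z-rotation phases have unit modulus)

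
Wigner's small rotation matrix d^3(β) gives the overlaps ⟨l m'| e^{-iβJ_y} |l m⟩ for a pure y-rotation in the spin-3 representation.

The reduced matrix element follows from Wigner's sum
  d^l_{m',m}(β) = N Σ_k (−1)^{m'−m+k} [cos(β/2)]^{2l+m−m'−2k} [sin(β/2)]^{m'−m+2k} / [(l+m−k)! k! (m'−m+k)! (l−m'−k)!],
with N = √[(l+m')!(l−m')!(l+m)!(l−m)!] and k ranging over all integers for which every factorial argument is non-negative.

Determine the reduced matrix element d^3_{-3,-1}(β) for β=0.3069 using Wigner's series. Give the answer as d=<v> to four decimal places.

d=0.0863

d^3_{-3,-1}(β=0.3069) via Wigner's sum:
With c≡cos(β/2)=0.988250 and s≡sin(β/2)=0.152848, N=[1·720·2·24]^{1/2}=185.903201
The bounds max(0,m−m')=2 and min(l+m,l−m')=2 give 1 term
  k=2: (−1)^0·185.9032/(48)·0.9882^4·0.1528^2 = +0.086305
d^3_{-3,-1}(0.3069) = +0.086305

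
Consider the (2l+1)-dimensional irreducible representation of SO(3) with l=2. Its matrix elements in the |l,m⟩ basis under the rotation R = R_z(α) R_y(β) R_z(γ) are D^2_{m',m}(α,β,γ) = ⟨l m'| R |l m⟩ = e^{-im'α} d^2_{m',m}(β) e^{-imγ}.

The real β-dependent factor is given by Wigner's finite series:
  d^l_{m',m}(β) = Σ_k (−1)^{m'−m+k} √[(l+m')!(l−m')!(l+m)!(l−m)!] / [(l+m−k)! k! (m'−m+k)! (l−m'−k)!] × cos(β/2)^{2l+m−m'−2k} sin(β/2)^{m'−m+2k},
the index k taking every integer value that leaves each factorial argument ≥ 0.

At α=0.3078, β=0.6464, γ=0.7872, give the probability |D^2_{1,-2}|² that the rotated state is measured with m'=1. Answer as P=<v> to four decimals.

P=0.0037

Split into d^2_{1,-2}(β=0.6464) × two z-phases.
c=cos(0.6464/2)=0.948224, s=sin(0.6464/2)=0.317602; N=√[6·1·1·24]=12.000000
The bounds max(0,m−m')=0 and min(l+m,l−m')=0 give 1 term
  k=0: (−1)^3·12.0000/(6)·0.9482^1·0.3176^3 = -0.060756
d^2_{1,-2}(0.6464) = -0.060756
|D^2_{1,-2}|² = |d^2_{1,-2}(β)|² = (-0.060756)² = 0.003691 (the z-rotation phases have unit modulus)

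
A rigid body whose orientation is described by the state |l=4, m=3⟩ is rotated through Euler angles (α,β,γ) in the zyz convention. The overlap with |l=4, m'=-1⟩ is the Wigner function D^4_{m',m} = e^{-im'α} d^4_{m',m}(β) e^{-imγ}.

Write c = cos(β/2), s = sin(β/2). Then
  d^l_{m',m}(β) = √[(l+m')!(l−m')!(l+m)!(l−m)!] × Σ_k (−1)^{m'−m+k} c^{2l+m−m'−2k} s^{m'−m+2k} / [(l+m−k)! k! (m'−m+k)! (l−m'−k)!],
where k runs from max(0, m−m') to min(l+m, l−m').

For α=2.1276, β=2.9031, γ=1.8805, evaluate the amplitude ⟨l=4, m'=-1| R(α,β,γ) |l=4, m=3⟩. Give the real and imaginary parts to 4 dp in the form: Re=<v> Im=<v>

Split into d^4_{-1,3}(β=2.9031) × two z-phases.
With c≡cos(β/2)=0.118964 and s≡sin(β/2)=0.992899, N=[6·120·5040·1]^{1/2}=1904.940944
Admissible k: 4..5 (factorial args all ≥0)
  k=4: (−1)^0·1904.9409/(144)·0.1190^4·0.9929^4 = +0.002575
  k=5: (−1)^1·1904.9409/(240)·0.1190^2·0.9929^6 = -0.107629
d^4_{-1,3}(2.9031) = +0.002575 -0.107629 = -0.105054
Attach z-rotation phases: D = e^{-i(-1)(2.1276)}·(-0.105054)·e^{-i(3)(1.8805)} = +0.097857-0.038215i

Re=0.0979 Im=-0.0382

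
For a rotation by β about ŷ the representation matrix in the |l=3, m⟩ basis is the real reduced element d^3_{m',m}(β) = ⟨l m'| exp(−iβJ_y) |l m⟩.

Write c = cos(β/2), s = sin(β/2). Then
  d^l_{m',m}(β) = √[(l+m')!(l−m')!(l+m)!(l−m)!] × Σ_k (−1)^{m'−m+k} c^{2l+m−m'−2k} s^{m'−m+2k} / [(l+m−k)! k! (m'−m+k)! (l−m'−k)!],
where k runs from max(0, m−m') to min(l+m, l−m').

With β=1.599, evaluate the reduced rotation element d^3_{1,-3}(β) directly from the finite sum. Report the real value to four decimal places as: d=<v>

d^3_{1,-3}(β=1.599) via Wigner's sum:
c=cos(1.599/2)=0.697065, s=sin(1.599/2)=0.717008; N=√[24·2·1·720]=185.903201
k∈{0} keeps every argument non-negative
  k=0: (−1)^4·185.9032/(48)·0.6971^2·0.7170^4 = +0.497379
d^3_{1,-3}(1.599) = +0.497379

d=0.4974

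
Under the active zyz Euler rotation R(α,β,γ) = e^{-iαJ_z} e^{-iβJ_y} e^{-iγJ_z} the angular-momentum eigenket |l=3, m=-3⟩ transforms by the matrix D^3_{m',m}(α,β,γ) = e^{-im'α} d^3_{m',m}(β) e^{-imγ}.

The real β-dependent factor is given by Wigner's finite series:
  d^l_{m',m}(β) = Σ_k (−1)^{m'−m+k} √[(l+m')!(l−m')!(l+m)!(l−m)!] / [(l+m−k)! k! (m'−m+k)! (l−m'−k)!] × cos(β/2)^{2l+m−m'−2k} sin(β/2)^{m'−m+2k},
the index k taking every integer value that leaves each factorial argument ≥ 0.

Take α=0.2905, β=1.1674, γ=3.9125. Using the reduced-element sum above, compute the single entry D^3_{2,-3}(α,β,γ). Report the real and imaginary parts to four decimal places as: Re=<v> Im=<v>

Split into d^3_{2,-3}(β=1.1674) × two z-phases.
c=cos(1.1674/2)=0.834429, s=sin(1.1674/2)=0.551115; N=√[120·1·1·720]=293.938769
k∈{0} keeps every argument non-negative
  k=0: (−1)^5·293.9388/(120)·0.8344^1·0.5511^5 = -0.103915
d^3_{2,-3}(1.1674) = -0.103915
Attach z-rotation phases: D = e^{-i(2)(0.2905)}·(-0.103915)·e^{-i(-3)(3.9125)} = -0.016650+0.102572i

Re=-0.0167 Im=0.1026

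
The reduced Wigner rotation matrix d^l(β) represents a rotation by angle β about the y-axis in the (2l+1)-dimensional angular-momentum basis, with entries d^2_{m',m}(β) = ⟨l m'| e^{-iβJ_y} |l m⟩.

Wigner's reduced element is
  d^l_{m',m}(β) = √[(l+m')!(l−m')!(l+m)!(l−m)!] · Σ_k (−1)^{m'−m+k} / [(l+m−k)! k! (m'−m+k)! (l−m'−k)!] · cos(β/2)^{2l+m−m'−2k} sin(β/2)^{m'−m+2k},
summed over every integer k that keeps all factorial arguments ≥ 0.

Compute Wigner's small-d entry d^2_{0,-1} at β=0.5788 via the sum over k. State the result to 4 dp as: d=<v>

d=-0.5608

d^2_{0,-1}(β=0.5788) via Wigner's sum:
With c≡cos(β/2)=0.958415 and s≡sin(β/2)=0.285377, N=[2·2·1·6]^{1/2}=4.898979
The bounds max(0,m−m')=0 and min(l+m,l−m')=1 give 2 terms
  k=0: (−1)^1·4.8990/(2)·0.9584^3·0.2854^1 = -0.615398
  k=1: (−1)^2·4.8990/(2)·0.9584^1·0.2854^3 = +0.054562
d^2_{0,-1}(0.5788) = -0.615398 +0.054562 = -0.560836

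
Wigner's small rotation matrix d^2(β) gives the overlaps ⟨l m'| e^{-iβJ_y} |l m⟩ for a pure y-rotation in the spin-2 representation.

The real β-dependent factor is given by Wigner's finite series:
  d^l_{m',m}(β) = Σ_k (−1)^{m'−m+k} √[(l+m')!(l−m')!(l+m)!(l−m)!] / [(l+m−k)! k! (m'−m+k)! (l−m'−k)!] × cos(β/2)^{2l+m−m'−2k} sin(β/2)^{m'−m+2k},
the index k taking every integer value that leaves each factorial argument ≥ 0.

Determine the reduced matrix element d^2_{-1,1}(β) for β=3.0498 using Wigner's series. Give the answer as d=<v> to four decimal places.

d^2_{-1,1}(β=3.0498) via Wigner's sum:
With c≡cos(β/2)=0.045880 and s≡sin(β/2)=0.998947, N=[1·6·6·1]^{1/2}=6.000000
The bounds max(0,m−m')=2 and min(l+m,l−m')=3 give 2 terms
  k=2: (−1)^0·6.0000/(2)·0.0459^2·0.9989^2 = +0.006302
  k=3: (−1)^1·6.0000/(6)·0.0459^0·0.9989^4 = -0.995794
d^2_{-1,1}(3.0498) = +0.006302 -0.995794 = -0.989493

d=-0.9895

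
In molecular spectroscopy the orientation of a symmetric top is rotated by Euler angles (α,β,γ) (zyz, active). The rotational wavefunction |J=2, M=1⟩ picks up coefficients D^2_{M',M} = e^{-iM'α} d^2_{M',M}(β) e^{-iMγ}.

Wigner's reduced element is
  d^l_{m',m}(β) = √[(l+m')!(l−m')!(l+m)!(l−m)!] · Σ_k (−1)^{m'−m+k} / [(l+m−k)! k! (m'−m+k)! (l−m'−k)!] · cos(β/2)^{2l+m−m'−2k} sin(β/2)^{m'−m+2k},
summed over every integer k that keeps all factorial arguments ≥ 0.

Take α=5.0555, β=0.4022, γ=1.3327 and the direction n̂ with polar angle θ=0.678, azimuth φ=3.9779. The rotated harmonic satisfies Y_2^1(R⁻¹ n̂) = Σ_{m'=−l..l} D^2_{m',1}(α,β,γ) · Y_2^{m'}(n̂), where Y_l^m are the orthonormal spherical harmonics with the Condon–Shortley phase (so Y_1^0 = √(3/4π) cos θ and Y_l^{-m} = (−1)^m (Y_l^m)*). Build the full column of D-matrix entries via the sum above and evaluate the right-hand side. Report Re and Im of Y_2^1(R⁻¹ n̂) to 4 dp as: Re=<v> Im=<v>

Need the full column D^2_{m',1} for m'=−2..2 at α=5.0555, β=0.4022, γ=1.3327.
cos(β/2)=0.979847, sin(β/2)=0.199747
d^2_{-2,1}: single k=3 term ⇒ +0.015618;  D = -0.012467+0.009408i
d^2_{-1,1}: k∈[2..3] ⇒ +0.114921 -0.001592 = +0.113329;  D = -0.094721-0.062222i
d^2_{0,1}: k∈[1..2] ⇒ +0.460290 -0.019128 = +0.441162;  D = +0.104049-0.428716i
d^2_{1,1}: k∈[0..1] ⇒ +0.921794 -0.114921 = +0.806873;  D = +0.802428-0.084578i
d^2_{2,1}: single k=0 term ⇒ -0.375826;  D = -0.162837-0.338717i
Y_2^{m'}(θ=0.678,φ=3.9779) and Σ D·Y over m':
  (-0.0125+0.0094i)·(-0.0154-0.1512i)  (-0.0947-0.0622i)·(-0.2529+0.2801i)  (+0.1040-0.4287i)·(+0.2585+0.0000i)  (+0.8024-0.0846i)·(+0.2529+0.2801i)  (-0.1628-0.3387i)·(-0.0154+0.1512i)
Y_2^1(R⁻¹ n̂) = +0.350277+0.064086i

Re=0.3503 Im=0.0641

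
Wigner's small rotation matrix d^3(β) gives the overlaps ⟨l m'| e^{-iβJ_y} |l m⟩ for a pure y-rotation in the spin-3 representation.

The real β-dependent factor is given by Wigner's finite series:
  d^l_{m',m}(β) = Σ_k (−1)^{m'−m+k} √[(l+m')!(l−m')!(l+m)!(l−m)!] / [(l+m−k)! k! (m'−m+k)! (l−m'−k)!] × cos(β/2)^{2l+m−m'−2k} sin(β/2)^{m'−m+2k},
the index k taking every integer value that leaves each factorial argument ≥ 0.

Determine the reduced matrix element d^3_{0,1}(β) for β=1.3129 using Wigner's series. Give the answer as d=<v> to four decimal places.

d=-0.2825

d^3_{0,1}(β=1.3129) via Wigner's sum:
c=cos(1.3129/2)=0.792164, s=sin(1.3129/2)=0.610309; N=√[6·6·24·2]=41.569219
k: max(0,(1)−(0))=1 … min(3+(1),3−(0))=3
  k=1: (−1)^0·41.5692/(12)·0.7922^5·0.6103^1 = +0.659500
  k=2: (−1)^1·41.5692/(4)·0.7922^3·0.6103^3 = -1.174371
  k=3: (−1)^2·41.5692/(12)·0.7922^1·0.6103^5 = +0.232355
d^3_{0,1}(1.3129) = +0.659500 -1.174371 +0.232355 = -0.282515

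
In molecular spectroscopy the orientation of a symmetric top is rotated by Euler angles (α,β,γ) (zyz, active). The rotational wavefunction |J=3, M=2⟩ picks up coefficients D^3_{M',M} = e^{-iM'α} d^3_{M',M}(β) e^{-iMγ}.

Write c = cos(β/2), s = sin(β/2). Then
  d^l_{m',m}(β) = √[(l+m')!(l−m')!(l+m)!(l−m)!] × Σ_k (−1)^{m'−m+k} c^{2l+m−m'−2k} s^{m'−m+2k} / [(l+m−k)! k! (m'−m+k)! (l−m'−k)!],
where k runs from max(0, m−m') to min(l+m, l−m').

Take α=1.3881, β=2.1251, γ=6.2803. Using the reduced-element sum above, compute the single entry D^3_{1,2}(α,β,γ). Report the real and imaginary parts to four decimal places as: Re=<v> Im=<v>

Re=-0.0769 Im=0.4033

First d^3_{1,2}(β=2.1251), then the phase factors e^{-i(1)α} and e^{-i(2)γ}:
c=cos(2.1251/2)=0.486646, s=sin(2.1251/2)=0.873599; N=√[24·2·120·1]=75.894664
Admissible k: 1..2 (factorial args all ≥0)
  k=1: (−1)^0·75.8947/(24)·0.4866^5·0.8736^1 = +0.075401
  k=2: (−1)^1·75.8947/(12)·0.4866^3·0.8736^3 = -0.485966
d^3_{1,2}(2.1251) = +0.075401 -0.485966 = -0.410565
D = (+0.181682-0.983357i)·(-0.410565)·(+0.999983+0.005771i) = -0.076921+0.403295i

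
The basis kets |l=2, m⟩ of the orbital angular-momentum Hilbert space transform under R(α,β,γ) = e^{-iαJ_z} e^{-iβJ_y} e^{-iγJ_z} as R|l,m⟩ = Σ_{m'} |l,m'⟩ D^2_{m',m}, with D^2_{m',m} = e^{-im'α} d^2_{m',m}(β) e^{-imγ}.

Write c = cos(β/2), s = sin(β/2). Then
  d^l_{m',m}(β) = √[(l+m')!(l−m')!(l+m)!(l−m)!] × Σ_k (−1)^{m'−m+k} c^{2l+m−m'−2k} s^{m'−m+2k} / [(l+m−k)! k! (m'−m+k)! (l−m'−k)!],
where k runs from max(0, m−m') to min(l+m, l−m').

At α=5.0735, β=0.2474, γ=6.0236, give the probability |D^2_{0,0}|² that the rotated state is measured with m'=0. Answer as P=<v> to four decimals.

P=0.8282

D^2_{0,0}(5.0735,0.2474,6.0236) = e^{-i·0·5.0735}·d^2_{0,0}(0.2474)·e^{-i·0·6.0236}. Compute d first:
Half-angle: c=0.992359, s=0.123385. N=√(2·2·2·2)=4.000000
Admissible k: 0..2 (factorial args all ≥0)
  k=0: (−1)^0·4.0000/(4)·0.9924^4·0.1234^0 = +0.969784
  k=1: (−1)^1·4.0000/(1)·0.9924^2·0.1234^2 = -0.059968
  k=2: (−1)^2·4.0000/(4)·0.9924^0·0.1234^4 = +0.000232
d^2_{0,0}(0.2474) = +0.969784 -0.059968 +0.000232 = +0.910048
|D^2_{0,0}|² = |d^2_{0,0}(β)|² = (+0.910048)² = 0.828187 (the z-rotation phases have unit modulus)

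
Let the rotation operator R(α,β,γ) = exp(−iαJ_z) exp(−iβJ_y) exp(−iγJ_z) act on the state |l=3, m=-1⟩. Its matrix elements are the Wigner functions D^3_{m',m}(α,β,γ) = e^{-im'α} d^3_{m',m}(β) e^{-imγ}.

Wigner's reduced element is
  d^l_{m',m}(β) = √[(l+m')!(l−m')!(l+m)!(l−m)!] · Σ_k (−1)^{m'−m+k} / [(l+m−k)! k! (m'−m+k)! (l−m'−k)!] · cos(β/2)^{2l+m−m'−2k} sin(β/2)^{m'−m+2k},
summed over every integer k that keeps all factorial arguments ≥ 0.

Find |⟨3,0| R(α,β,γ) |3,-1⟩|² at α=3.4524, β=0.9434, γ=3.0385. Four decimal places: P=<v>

Split into d^3_{0,-1}(β=0.9434) × two z-phases.
With c≡cos(β/2)=0.890797 and s≡sin(β/2)=0.454401, N=[6·6·2·24]^{1/2}=41.569219
The bounds max(0,m−m')=0 and min(l+m,l−m')=2 give 3 terms
  k=0: (−1)^1·41.5692/(12)·0.8908^5·0.4544^1 = -0.882926
  k=1: (−1)^2·41.5692/(4)·0.8908^3·0.4544^3 = +0.689234
  k=2: (−1)^3·41.5692/(12)·0.8908^1·0.4544^5 = -0.059782
d^3_{0,-1}(0.9434) = -0.882926 +0.689234 -0.059782 = -0.253473
|D^3_{0,-1}|² = |d^3_{0,-1}(β)|² = (-0.253473)² = 0.064248 (the z-rotation phases have unit modulus)

P=0.0642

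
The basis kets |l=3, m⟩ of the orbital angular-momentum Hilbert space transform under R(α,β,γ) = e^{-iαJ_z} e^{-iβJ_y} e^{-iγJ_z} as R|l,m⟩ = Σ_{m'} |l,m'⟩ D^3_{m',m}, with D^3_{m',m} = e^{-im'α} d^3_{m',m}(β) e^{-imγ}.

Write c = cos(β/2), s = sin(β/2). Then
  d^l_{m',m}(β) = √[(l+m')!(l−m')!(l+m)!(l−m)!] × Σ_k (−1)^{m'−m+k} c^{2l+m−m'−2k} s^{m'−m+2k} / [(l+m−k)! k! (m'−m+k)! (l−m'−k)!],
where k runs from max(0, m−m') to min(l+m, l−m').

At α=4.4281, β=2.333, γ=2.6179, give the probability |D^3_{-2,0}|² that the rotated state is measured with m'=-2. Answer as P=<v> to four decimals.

P=0.2447

First d^3_{-2,0}(β=2.333), then the phase factors e^{-i(-2)α} and e^{-i(0)γ}:
With c≡cos(β/2)=0.393372 and s≡sin(β/2)=0.919379, N=[1·120·6·6]^{1/2}=65.726707
Admissible k: 2..3 (factorial args all ≥0)
  k=2: (−1)^0·65.7267/(12)·0.3934^4·0.9194^2 = +0.110857
  k=3: (−1)^1·65.7267/(12)·0.3934^2·0.9194^4 = -0.605545
d^3_{-2,0}(2.333) = +0.110857 -0.605545 = -0.494688
|D^3_{-2,0}|² = |d^3_{-2,0}(β)|² = (-0.494688)² = 0.244716 (the z-rotation phases have unit modulus)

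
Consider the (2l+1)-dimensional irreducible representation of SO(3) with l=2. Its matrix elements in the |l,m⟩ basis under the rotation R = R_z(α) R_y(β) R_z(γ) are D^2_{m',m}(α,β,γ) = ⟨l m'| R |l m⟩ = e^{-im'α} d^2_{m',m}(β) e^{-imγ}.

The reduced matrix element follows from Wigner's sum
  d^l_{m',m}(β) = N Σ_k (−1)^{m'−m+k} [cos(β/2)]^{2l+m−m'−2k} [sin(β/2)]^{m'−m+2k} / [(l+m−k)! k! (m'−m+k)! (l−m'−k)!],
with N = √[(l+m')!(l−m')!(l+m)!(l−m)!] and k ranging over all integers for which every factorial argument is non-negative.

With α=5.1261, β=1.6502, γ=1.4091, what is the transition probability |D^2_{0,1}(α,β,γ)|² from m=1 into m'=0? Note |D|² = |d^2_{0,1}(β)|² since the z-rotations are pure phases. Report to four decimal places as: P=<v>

First d^2_{0,1}(β=1.6502), then the phase factors e^{-i(0)α} and e^{-i(1)γ}:
With c≡cos(β/2)=0.678484 and s≡sin(β/2)=0.734616, N=[2·2·6·1]^{1/2}=4.898979
k∈{1,2} keeps every argument non-negative
  k=1: (−1)^0·4.8990/(2)·0.6785^3·0.7346^1 = +0.562022
  k=2: (−1)^1·4.8990/(2)·0.6785^1·0.7346^3 = -0.658863
d^2_{0,1}(1.6502) = +0.562022 -0.658863 = -0.096841
|D^2_{0,1}|² = |d^2_{0,1}(β)|² = (-0.096841)² = 0.009378 (the z-rotation phases have unit modulus)

P=0.0094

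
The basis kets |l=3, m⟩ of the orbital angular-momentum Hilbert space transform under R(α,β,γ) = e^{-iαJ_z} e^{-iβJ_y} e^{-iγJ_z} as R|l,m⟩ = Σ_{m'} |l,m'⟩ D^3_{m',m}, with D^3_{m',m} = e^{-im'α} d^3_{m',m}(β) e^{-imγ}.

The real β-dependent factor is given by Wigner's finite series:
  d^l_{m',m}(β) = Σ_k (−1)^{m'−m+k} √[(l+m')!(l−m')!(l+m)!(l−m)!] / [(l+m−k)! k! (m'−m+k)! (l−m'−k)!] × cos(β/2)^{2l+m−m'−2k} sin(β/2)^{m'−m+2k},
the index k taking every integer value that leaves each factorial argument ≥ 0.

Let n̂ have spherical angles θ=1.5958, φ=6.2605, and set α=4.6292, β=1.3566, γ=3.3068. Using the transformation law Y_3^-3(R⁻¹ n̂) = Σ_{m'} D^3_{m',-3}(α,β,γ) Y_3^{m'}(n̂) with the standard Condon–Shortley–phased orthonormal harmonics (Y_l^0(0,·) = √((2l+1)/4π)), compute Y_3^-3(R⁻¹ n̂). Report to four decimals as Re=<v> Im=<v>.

Re=0.2098 Im=-0.3577

Need the full column D^3_{m',-3} for m'=−3..3 at α=4.6292, β=1.3566, γ=3.3068.
cos(β/2)=0.778641, sin(β/2)=0.627470
d^3_{-3,-3}: single k=0 term ⇒ +0.222855;  D = +0.054283-0.216143i
d^3_{-2,-3}: single k=0 term ⇒ -0.439900;  D = -0.416272-0.142232i
d^3_{-1,-3}: single k=0 term ⇒ +0.560506;  D = -0.224673+0.513506i
d^3_{0,-3}: single k=0 term ⇒ -0.521561;  D = +0.458804+0.248044i
d^3_{1,-3}: single k=0 term ⇒ +0.363992;  D = +0.199114-0.304703i
d^3_{2,-3}: single k=0 term ⇒ -0.185515;  D = -0.146327-0.114035i
d^3_{3,-3}: single k=0 term ⇒ +0.061032;  D = -0.041387+0.044856i
Y_3^{m'}(θ=1.5958,φ=6.2605) and Σ D·Y over m':
  (+0.0543-0.2161i)·(+0.4159+0.0283i)  (-0.4163-0.1422i)·(-0.0255-0.0012i)  (-0.2247+0.5135i)·(-0.3220-0.0073i)  (+0.4588+0.2480i)·(+0.0280+0.0000i)  (+0.1991-0.3047i)·(+0.3220-0.0073i)  (-0.1463-0.1140i)·(-0.0255+0.0012i)  (-0.0414+0.0449i)·(-0.4159+0.0283i)
Y_3^-3(R⁻¹ n̂) = +0.209767-0.357656i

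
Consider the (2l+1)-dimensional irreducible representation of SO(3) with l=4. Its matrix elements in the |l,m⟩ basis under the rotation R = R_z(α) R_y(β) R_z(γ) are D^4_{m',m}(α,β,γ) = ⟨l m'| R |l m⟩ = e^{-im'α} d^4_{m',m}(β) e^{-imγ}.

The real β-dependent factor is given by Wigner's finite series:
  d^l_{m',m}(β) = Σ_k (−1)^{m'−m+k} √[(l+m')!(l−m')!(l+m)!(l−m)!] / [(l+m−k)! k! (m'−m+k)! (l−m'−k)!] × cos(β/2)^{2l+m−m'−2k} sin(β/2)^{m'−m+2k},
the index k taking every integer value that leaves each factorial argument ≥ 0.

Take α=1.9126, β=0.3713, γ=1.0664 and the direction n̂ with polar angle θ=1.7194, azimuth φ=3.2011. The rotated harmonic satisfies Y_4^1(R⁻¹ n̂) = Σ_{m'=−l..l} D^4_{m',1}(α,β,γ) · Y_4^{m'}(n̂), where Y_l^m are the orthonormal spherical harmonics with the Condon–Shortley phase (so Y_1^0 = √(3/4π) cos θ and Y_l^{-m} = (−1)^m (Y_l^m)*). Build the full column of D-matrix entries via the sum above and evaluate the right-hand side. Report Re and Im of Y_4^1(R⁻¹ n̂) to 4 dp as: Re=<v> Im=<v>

Re=-0.0528 Im=-0.0101

Need the full column D^4_{m',1} for m'=−4..4 at α=1.9126, β=0.3713, γ=1.0664.
cos(β/2)=0.982816, sin(β/2)=0.184585
d^4_{-4,1}: single k=5 term ⇒ +0.001522;  D = +0.001454+0.000451i
d^4_{-3,1}: k∈[4..5] ⇒ +0.014328 -0.000303 = +0.014025;  D = -0.000575-0.014013i
d^4_{-2,1}: k∈[3..5] ⇒ +0.081558 -0.004315 +0.000030 = +0.077274;  D = -0.071681+0.028863i
d^4_{-1,1}: k∈[2..5] ⇒ +0.307064 -0.032494 +0.000573 -0.000001 = +0.275142;  D = +0.182373+0.206017i
d^4_{0,1}: k∈[1..4] ⇒ +0.731172 -0.154746 +0.005458 -0.000032 = +0.581852;  D = +0.281197-0.509392i
d^4_{1,1}: k∈[0..3] ⇒ +0.870521 -0.460596 +0.032494 -0.000382 = +0.442037;  D = -0.436207-0.071556i
d^4_{2,1}: k∈[0..2] ⇒ -0.693650 +0.122338 -0.002877 = -0.574189;  D = -0.102351-0.564994i
d^4_{3,1}: k∈[0..1] ⇒ +0.243725 -0.014328 = +0.229396;  D = +0.198959-0.114184i
d^4_{4,1}: single k=0 term ⇒ -0.043157;  D = +0.032785+0.028065i
Y_4^{m'}(θ=1.7194,φ=3.2011) and Σ D·Y over m':
  (+0.0015+0.0005i)·(+0.4114-0.0998i)  (-0.0006-0.0140i)·(+0.1764-0.0318i)  (-0.0717+0.0289i)·(-0.2750+0.0329i)  (+0.1824+0.2060i)·(-0.1968+0.0117i)  (+0.2812-0.5094i)·(+0.2496+0.0000i)  (-0.4362-0.0716i)·(+0.1968+0.0117i)  (-0.1024-0.5650i)·(-0.2750-0.0329i)  (+0.1990-0.1142i)·(-0.1764-0.0318i)  (+0.0328+0.0281i)·(+0.4114+0.0998i)
Y_4^1(R⁻¹ n̂) = -0.052777-0.010068i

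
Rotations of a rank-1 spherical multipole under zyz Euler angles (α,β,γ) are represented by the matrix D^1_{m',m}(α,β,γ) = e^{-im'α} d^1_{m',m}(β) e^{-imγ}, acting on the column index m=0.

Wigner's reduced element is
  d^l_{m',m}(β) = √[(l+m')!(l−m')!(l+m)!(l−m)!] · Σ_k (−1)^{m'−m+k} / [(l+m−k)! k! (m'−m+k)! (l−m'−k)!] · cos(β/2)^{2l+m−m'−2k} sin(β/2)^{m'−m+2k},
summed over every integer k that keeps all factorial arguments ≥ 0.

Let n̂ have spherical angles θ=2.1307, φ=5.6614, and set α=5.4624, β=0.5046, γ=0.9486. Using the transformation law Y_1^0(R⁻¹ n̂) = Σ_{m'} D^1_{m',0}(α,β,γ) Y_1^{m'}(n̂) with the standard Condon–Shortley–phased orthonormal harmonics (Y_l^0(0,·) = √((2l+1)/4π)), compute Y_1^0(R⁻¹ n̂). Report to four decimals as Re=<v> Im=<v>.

Need the full column D^1_{m',0} for m'=−1..1 at α=5.4624, β=0.5046, γ=0.9486.
cos(β/2)=0.968341, sin(β/2)=0.249632
d^1_{-1,0}: single k=1 term ⇒ +0.341856;  D = +0.233025-0.250130i
d^1_{0,0}: k∈[0..1] ⇒ +0.937684 -0.062316 = +0.875368;  D = +0.875368+0.000000i
d^1_{1,0}: single k=0 term ⇒ -0.341856;  D = -0.233025-0.250130i
Y_1^{m'}(θ=2.1307,φ=5.6614) and Σ D·Y over m':
  (+0.2330-0.2501i)·(+0.2380+0.1705i)  (+0.8754+0.0000i)·(-0.2595+0.0000i)  (-0.2330-0.2501i)·(-0.2380+0.1705i)
Y_1^0(R⁻¹ n̂) = -0.030958+0.000000i

Re=-0.0310 Im=0.0000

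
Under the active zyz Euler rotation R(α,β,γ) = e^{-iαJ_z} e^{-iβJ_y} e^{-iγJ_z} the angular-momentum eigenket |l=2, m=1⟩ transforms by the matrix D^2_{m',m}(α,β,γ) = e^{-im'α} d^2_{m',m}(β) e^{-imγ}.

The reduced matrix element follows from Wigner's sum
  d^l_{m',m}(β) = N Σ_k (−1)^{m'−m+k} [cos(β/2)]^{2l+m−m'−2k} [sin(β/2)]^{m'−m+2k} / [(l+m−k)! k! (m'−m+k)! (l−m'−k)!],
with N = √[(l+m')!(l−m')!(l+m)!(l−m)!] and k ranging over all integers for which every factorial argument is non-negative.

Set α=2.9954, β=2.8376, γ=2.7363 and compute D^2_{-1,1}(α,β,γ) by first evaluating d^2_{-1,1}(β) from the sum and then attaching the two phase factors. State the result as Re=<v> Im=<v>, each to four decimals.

Re=-0.8579 Im=-0.2274

First d^2_{-1,1}(β=2.8376), then the phase factors e^{-i(-1)α} and e^{-i(1)γ}:
With c≡cos(β/2)=0.151412 and s≡sin(β/2)=0.988471, N=[1·6·6·1]^{1/2}=6.000000
k: max(0,(1)−(-1))=2 … min(2+(1),2−(-1))=3
  k=2: (−1)^0·6.0000/(2)·0.1514^2·0.9885^2 = +0.067200
  k=3: (−1)^1·6.0000/(6)·0.1514^0·0.9885^4 = -0.954675
d^2_{-1,1}(2.8376) = +0.067200 -0.954675 = -0.887475
D = (-0.989333+0.145672i)·(-0.887475)·(-0.918987-0.394288i) = -0.857852-0.227381i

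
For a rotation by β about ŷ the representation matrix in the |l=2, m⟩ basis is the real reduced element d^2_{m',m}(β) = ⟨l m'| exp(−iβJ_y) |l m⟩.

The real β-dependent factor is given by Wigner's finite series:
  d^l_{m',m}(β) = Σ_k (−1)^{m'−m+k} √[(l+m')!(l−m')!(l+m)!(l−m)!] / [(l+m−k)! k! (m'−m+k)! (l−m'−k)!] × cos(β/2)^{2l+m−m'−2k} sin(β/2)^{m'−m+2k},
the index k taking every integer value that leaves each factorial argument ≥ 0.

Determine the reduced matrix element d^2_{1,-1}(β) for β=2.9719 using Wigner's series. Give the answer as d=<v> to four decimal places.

d^2_{1,-1}(β=2.9719) via Wigner's sum:
Half-angle: c=0.084745, s=0.996403. N=√(6·1·1·6)=6.000000
k∈{0,1} keeps every argument non-negative
  k=0: (−1)^2·6.0000/(2)·0.0847^2·0.9964^2 = +0.021390
  k=1: (−1)^3·6.0000/(6)·0.0847^0·0.9964^4 = -0.985688
d^2_{1,-1}(2.9719) = +0.021390 -0.985688 = -0.964298

d=-0.9643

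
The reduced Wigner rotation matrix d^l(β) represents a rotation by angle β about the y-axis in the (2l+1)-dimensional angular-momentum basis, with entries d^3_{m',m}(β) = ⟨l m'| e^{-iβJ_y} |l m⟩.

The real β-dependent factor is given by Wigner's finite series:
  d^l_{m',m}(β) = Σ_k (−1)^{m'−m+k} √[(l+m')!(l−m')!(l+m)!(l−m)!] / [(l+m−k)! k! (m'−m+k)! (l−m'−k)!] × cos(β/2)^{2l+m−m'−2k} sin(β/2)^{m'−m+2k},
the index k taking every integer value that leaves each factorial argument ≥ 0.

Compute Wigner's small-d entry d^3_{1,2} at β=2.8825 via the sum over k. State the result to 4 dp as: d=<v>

d=-0.0132

d^3_{1,2}(β=2.8825) via Wigner's sum:
c=cos(2.8825/2)=0.129184, s=sin(2.8825/2)=0.991621; N=√[24·2·120·1]=75.894664
Admissible k: 1..2 (factorial args all ≥0)
  k=1: (−1)^0·75.8947/(24)·0.1292^5·0.9916^1 = +0.000113
  k=2: (−1)^1·75.8947/(12)·0.1292^3·0.9916^3 = -0.013295
d^3_{1,2}(2.8825) = +0.000113 -0.013295 = -0.013182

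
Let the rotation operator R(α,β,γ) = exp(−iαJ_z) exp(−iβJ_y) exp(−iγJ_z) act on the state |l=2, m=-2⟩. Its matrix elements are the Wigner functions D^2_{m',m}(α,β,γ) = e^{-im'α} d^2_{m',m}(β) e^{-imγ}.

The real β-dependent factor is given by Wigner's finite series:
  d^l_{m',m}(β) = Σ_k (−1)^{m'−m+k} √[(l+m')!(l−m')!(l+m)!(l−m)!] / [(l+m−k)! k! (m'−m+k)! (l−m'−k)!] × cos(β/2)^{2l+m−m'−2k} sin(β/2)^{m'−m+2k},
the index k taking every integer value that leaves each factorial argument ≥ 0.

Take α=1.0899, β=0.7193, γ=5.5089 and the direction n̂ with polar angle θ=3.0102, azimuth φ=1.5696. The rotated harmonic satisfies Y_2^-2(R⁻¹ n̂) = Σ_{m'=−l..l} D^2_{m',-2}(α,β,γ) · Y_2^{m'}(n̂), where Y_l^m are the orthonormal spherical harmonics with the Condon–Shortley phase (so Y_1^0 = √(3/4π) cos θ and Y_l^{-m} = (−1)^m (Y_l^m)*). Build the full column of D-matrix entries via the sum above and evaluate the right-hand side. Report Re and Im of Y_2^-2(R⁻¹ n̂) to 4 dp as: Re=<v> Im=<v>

Need the full column D^2_{m',-2} for m'=−2..2 at α=1.0899, β=0.7193, γ=5.5089.
cos(β/2)=0.936020, sin(β/2)=0.351947
d^2_{-2,-2}: single k=0 term ⇒ +0.767610;  D = +0.619694+0.452996i
d^2_{-1,-2}: single k=0 term ⇒ -0.577248;  D = -0.517585+0.255580i
d^2_{0,-2}: single k=0 term ⇒ +0.265827;  D = +0.005908-0.265762i
d^2_{1,-2}: single k=0 term ⇒ -0.081610;  D = +0.071497+0.039350i
d^2_{2,-2}: single k=0 term ⇒ +0.015343;  D = -0.012776+0.008495i
Y_2^{m'}(θ=3.0102,φ=1.5696) and Σ D·Y over m':
  (+0.6197+0.4530i)·(-0.0066-0.0000i)  (-0.5176+0.2556i)·(-0.0001+0.1003i)  (+0.0059-0.2658i)·(+0.6145+0.0000i)  (+0.0715+0.0393i)·(+0.0001+0.1003i)  (-0.0128+0.0085i)·(-0.0066+0.0000i)
Y_2^-2(R⁻¹ n̂) = -0.029910-0.211179i

Re=-0.0299 Im=-0.2112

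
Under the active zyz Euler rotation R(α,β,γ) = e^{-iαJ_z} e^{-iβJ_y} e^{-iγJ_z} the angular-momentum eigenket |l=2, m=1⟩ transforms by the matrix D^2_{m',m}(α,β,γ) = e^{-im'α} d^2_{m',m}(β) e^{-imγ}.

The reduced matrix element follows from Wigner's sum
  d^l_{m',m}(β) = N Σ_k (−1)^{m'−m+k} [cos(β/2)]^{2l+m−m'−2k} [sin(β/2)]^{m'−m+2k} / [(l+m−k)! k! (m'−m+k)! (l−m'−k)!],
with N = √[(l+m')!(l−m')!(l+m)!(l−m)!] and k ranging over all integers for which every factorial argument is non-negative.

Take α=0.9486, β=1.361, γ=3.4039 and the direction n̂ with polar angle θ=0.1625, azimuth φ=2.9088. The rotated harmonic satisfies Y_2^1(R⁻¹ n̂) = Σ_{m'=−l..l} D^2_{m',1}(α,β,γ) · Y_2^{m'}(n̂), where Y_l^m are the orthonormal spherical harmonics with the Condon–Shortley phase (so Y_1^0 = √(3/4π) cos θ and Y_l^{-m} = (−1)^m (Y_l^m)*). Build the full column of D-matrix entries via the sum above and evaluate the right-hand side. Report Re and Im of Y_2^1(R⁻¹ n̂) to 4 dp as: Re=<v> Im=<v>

Re=-0.1018 Im=0.0447

Need the full column D^2_{m',1} for m'=−2..2 at α=0.9486, β=1.361, γ=3.4039.
cos(β/2)=0.777258, sin(β/2)=0.629182
d^2_{-2,1}: single k=3 term ⇒ +0.387190;  D = +0.024800-0.386394i
d^2_{-1,1}: k∈[2..3] ⇒ +0.717471 -0.156713 = +0.560758;  D = -0.433803-0.355337i
d^2_{0,1}: k∈[1..2] ⇒ +0.723682 -0.474208 = +0.249473;  D = -0.240940+0.064691i
d^2_{1,1}: k∈[0..1] ⇒ +0.364973 -0.717471 = -0.352497;  D = +0.124139-0.329915i
d^2_{2,1}: single k=0 term ⇒ -0.590884;  D = -0.328112-0.491413i
Y_2^{m'}(θ=0.1625,φ=2.9088) and Σ D·Y over m':
  (+0.0248-0.3864i)·(+0.0090+0.0045i)  (-0.4338-0.3553i)·(-0.1200-0.0285i)  (-0.2409+0.0647i)·(+0.6060+0.0000i)  (+0.1241-0.3299i)·(+0.1200-0.0285i)  (-0.3281-0.4914i)·(+0.0090-0.0045i)
Y_2^1(R⁻¹ n̂) = -0.101768+0.044738i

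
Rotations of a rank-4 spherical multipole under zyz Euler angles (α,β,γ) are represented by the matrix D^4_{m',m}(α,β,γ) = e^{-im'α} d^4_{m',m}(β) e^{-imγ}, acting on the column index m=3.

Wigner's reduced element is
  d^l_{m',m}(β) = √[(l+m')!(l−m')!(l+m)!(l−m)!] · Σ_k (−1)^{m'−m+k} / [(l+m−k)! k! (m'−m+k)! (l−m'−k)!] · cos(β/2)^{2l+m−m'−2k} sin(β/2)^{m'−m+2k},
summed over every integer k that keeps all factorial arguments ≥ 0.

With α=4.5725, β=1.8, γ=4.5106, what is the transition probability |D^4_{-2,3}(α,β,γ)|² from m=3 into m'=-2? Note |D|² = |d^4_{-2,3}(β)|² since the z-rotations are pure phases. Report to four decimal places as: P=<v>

P=0.1401

Split into d^4_{-2,3}(β=1.8) × two z-phases.
c=cos(1.8/2)=0.621610, s=sin(1.8/2)=0.783327; N=√[2·720·5040·1]=2693.993318
k: max(0,(3)−(-2))=5 … min(4+(3),4−(-2))=6
  k=5: (−1)^0·2693.9933/(240)·0.6216^3·0.7833^5 = +0.795160
  k=6: (−1)^1·2693.9933/(720)·0.6216^1·0.7833^7 = -0.420904
d^4_{-2,3}(1.8) = +0.795160 -0.420904 = +0.374256
|D^4_{-2,3}|² = |d^4_{-2,3}(β)|² = (+0.374256)² = 0.140067 (the z-rotation phases have unit modulus)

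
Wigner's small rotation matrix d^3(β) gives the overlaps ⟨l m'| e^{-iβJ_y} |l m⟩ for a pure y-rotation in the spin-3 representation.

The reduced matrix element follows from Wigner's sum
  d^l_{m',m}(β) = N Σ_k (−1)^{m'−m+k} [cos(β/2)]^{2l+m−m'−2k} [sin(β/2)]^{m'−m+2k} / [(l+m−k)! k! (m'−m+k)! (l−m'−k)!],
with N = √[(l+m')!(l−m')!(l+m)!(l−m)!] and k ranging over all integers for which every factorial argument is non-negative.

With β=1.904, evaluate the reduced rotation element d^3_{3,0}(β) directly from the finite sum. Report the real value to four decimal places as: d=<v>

d^3_{3,0}(β=1.904) via Wigner's sum:
With c≡cos(β/2)=0.580055 and s≡sin(β/2)=0.814577, N=[720·1·6·6]^{1/2}=160.996894
Admissible k: 0..0 (factorial args all ≥0)
  k=0: (−1)^3·160.9969/(36)·0.5801^3·0.8146^3 = -0.471758
d^3_{3,0}(1.904) = -0.471758

d=-0.4718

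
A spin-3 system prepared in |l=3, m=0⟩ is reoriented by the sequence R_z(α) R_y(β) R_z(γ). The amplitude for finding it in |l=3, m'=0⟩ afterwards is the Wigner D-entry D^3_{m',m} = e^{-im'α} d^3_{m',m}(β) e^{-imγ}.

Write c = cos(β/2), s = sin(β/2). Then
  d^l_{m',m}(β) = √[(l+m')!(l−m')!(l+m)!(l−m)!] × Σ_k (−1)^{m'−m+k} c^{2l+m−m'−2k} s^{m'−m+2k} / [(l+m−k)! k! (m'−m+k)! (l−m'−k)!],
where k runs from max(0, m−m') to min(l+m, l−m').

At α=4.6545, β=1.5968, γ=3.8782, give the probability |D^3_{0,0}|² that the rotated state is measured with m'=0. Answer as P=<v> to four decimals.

P=0.0015

Split into d^3_{0,0}(β=1.5968) × two z-phases.
With c≡cos(β/2)=0.697854 and s≡sin(β/2)=0.716240, N=[6·6·6·6]^{1/2}=36.000000
k∈{0,1,2,3} keeps every argument non-negative
  k=0: (−1)^0·36.0000/(36)·0.6979^6·0.7162^0 = +0.115501
  k=1: (−1)^1·36.0000/(4)·0.6979^4·0.7162^2 = -1.095008
  k=2: (−1)^2·36.0000/(4)·0.6979^2·0.7162^4 = +1.153471
  k=3: (−1)^3·36.0000/(36)·0.6979^0·0.7162^6 = -0.135006
d^3_{0,0}(1.5968) = +0.115501 -1.095008 +1.153471 -0.135006 = +0.038957
|D^3_{0,0}|² = |d^3_{0,0}(β)|² = (+0.038957)² = 0.001518 (the z-rotation phases have unit modulus)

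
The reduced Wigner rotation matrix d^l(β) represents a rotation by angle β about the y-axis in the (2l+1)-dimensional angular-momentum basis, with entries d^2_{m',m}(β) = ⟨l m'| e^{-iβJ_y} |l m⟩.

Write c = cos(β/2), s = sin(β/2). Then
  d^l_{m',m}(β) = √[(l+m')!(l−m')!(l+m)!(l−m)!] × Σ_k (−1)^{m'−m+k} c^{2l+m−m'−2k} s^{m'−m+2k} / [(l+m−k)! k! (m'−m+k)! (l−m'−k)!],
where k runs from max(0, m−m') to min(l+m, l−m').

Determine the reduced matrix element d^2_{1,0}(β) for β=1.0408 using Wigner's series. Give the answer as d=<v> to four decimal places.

d^2_{1,0}(β=1.0408) via Wigner's sum:
With c≡cos(β/2)=0.867620 and s≡sin(β/2)=0.497227, N=[6·1·2·2]^{1/2}=4.898979
The bounds max(0,m−m')=0 and min(l+m,l−m')=1 give 2 terms
  k=0: (−1)^1·4.8990/(2)·0.8676^3·0.4972^1 = -0.795463
  k=1: (−1)^2·4.8990/(2)·0.8676^1·0.4972^3 = +0.261258
d^2_{1,0}(1.0408) = -0.795463 +0.261258 = -0.534204

d=-0.5342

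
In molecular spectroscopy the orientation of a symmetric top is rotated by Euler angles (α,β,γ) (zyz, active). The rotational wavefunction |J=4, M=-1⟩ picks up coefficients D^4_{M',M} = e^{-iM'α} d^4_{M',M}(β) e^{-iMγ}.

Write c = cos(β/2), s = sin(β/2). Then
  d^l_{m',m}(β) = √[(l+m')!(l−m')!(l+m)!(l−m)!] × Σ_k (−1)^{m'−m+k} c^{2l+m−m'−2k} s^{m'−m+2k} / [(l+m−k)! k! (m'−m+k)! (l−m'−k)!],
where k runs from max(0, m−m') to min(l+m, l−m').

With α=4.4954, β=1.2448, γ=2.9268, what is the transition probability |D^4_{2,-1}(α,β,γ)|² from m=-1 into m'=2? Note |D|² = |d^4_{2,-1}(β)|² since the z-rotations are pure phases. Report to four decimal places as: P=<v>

P=0.0929

D^4_{2,-1}(4.4954,1.2448,2.9268) = e^{-i·2·4.4954}·d^4_{2,-1}(1.2448)·e^{-i·-1·2.9268}. Compute d first:
With c≡cos(β/2)=0.812482 and s≡sin(β/2)=0.582987, N=[720·2·6·120]^{1/2}=1018.233765
The bounds max(0,m−m')=0 and min(l+m,l−m')=2 give 3 terms
  k=0: (−1)^3·1018.2338/(72)·0.8125^5·0.5830^3 = -0.992108
  k=1: (−1)^4·1018.2338/(48)·0.8125^3·0.5830^5 = +0.766197
  k=2: (−1)^5·1018.2338/(240)·0.8125^1·0.5830^7 = -0.078897
d^4_{2,-1}(1.2448) = -0.992108 +0.766197 -0.078897 = -0.304808
|D^4_{2,-1}|² = |d^4_{2,-1}(β)|² = (-0.304808)² = 0.092908 (the z-rotation phases have unit modulus)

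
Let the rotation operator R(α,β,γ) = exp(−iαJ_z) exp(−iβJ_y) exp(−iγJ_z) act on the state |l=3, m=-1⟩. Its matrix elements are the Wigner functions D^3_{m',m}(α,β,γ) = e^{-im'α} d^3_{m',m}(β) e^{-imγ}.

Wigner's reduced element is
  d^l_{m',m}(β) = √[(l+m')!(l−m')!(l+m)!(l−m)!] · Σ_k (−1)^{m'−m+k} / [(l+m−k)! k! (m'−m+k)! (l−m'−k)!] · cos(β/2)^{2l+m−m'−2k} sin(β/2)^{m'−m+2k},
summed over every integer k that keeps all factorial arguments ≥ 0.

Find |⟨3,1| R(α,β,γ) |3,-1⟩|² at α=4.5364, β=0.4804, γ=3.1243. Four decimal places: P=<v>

P=0.0774

D^3_{1,-1}(4.5364,0.4804,3.1243) = e^{-i·1·4.5364}·d^3_{1,-1}(0.4804)·e^{-i·-1·3.1243}. Compute d first:
c=cos(0.4804/2)=0.971290, s=sin(0.4804/2)=0.237897; N=√[24·2·2·24]=48.000000
k∈{0,1,2} keeps every argument non-negative
  k=0: (−1)^2·48.0000/(8)·0.9713^4·0.2379^2 = +0.302221
  k=1: (−1)^3·48.0000/(6)·0.9713^2·0.2379^4 = -0.024174
  k=2: (−1)^4·48.0000/(48)·0.9713^0·0.2379^6 = +0.000181
d^3_{1,-1}(0.4804) = +0.302221 -0.024174 +0.000181 = +0.278229
|D^3_{1,-1}|² = |d^3_{1,-1}(β)|² = (+0.278229)² = 0.077411 (the z-rotation phases have unit modulus)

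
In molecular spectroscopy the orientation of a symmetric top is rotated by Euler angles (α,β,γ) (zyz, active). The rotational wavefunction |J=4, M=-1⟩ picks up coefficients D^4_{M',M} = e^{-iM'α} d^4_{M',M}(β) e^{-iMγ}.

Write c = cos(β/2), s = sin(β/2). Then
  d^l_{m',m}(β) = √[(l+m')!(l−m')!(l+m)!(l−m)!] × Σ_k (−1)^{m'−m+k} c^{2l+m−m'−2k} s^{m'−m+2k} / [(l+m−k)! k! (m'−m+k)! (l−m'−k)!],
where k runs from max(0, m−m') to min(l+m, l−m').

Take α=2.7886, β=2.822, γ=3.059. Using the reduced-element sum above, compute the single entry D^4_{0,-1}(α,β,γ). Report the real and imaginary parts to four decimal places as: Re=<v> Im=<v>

Re=-0.5499 Im=0.0455

Split into d^4_{0,-1}(β=2.822) × two z-phases.
c=cos(2.822/2)=0.159117, s=sin(2.822/2)=0.987260; N=√[24·24·6·120]=643.987578
Admissible k: 0..3 (factorial args all ≥0)
  k=0: (−1)^1·643.9876/(144)·0.1591^7·0.9873^1 = -0.000011
  k=1: (−1)^2·643.9876/(24)·0.1591^5·0.9873^3 = +0.002634
  k=2: (−1)^3·643.9876/(24)·0.1591^3·0.9873^5 = -0.101385
  k=3: (−1)^4·643.9876/(144)·0.1591^1·0.9873^7 = +0.650507
d^4_{0,-1}(2.822) = -0.000011 +0.002634 -0.101385 +0.650507 = +0.551744
Attach z-rotation phases: D = e^{-i(0)(2.7886)}·(+0.551744)·e^{-i(-1)(3.059)} = -0.549863+0.045518i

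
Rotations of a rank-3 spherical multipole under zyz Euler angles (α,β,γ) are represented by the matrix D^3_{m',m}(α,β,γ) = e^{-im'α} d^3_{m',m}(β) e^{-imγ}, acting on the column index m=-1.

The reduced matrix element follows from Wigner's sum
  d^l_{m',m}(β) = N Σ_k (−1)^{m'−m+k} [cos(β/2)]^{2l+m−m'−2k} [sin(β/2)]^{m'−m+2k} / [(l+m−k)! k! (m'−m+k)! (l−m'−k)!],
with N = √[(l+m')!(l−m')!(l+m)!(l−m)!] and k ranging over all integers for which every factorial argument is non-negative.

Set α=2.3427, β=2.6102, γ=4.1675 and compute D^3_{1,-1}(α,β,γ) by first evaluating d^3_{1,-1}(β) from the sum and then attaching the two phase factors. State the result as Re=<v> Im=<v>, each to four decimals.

Re=-0.0893 Im=0.3441

Split into d^3_{1,-1}(β=2.6102) × two z-phases.
Half-angle: c=0.262581, s=0.964910. N=√(24·2·2·24)=48.000000
Admissible k: 0..2 (factorial args all ≥0)
  k=0: (−1)^2·48.0000/(8)·0.2626^4·0.9649^2 = +0.026557
  k=1: (−1)^3·48.0000/(6)·0.2626^2·0.9649^4 = -0.478150
  k=2: (−1)^4·48.0000/(48)·0.2626^0·0.9649^6 = +0.807087
d^3_{1,-1}(2.6102) = +0.026557 -0.478150 +0.807087 = +0.355494
D = (-0.697501-0.716584i)·(+0.355494)·(-0.518323-0.855185i) = -0.089329+0.344088i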